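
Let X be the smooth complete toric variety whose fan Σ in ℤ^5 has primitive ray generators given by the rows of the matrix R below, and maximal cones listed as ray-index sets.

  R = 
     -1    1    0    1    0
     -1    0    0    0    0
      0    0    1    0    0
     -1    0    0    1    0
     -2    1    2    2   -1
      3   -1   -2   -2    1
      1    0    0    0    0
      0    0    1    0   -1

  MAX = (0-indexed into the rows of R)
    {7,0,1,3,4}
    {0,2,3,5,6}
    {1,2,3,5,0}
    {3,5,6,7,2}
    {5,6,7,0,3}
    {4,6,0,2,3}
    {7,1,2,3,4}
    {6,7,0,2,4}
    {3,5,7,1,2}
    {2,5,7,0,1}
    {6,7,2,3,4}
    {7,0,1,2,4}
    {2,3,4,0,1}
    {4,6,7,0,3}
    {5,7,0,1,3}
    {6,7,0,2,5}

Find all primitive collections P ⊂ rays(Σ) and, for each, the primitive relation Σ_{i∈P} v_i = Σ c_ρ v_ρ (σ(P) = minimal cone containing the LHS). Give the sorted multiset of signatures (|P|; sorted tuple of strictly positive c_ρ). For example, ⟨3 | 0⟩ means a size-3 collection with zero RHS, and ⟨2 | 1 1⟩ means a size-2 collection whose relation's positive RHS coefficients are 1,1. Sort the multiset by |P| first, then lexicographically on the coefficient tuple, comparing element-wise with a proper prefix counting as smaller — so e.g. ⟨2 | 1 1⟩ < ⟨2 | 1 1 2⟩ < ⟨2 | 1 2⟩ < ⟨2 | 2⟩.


Primitive collections (3):

  • {1,6}:  v_{1} + v_{6} = 0  ⇒ sig = ⟨2 | 0⟩
  • {4,5}:  v_{4} + v_{5} = v_{6}  ⇒ sig = ⟨2 | 1⟩
  • {0,2,3,7}:  v_{0} + v_{2} + v_{3} + v_{7} = v_{4}  ⇒ sig = ⟨4 | 1⟩

Sorted signature multiset PRS(X):
    ⟨2 | 0⟩
    ⟨2 | 1⟩
    ⟨4 | 1⟩


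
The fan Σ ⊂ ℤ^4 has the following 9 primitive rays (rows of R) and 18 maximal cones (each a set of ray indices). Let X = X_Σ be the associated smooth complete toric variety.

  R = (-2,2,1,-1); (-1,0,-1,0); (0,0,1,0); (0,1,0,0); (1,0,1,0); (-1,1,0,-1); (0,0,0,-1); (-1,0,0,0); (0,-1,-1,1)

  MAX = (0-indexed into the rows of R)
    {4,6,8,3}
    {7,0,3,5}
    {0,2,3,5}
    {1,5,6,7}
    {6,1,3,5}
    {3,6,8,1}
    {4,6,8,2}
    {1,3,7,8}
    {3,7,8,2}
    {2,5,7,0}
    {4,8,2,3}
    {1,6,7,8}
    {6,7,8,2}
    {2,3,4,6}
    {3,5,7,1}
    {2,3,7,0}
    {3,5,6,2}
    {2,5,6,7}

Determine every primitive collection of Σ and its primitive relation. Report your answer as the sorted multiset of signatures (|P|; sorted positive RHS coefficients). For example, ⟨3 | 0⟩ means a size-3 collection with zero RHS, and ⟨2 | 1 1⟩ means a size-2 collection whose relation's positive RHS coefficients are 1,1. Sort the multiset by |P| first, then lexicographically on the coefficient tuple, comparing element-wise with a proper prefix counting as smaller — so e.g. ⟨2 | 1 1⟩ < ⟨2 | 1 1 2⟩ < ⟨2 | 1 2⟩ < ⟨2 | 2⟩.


|primitive collections| = 12. Relations:

  P = {1,4}:  v_{1} + v_{4} = 0  ⟹  sig = ⟨2 | 0⟩
  P = {1,2}:  v_{1} + v_{2} = v_{7}  ⟹  sig = ⟨2 | 1⟩
  P = {4,7}:  v_{4} + v_{7} = v_{2}  ⟹  sig = ⟨2 | 1⟩
  P = {5,8}:  v_{5} + v_{8} = v_{1}  ⟹  sig = ⟨2 | 1⟩
  P = {4,5}:  v_{4} + v_{5} = v_{2} + v_{3} + v_{6}  ⟹  sig = ⟨2 | 1 1 1⟩
  P = {0,1}:  v_{0} + v_{1} = v_{3} + v_{5} + 2·v_{7}  ⟹  sig = ⟨2 | 1 1 2⟩
  P = {0,4}:  v_{0} + v_{4} = 2·v_{2} + v_{3} + v_{5}  ⟹  sig = ⟨2 | 1 1 2⟩
  P = {0,6}:  v_{0} + v_{6} = v_{2} + 2·v_{5}  ⟹  sig = ⟨2 | 1 2⟩
  P = {0,8}:  v_{0} + v_{8} = v_{3} + 2·v_{7}  ⟹  sig = ⟨2 | 1 2⟩
  P = {3,6,7}:  v_{3} + v_{6} + v_{7} = v_{5}  ⟹  sig = ⟨3 | 1⟩
  P = {2,3,6,8}:  v_{2} + v_{3} + v_{6} + v_{8} = 0  ⟹  sig = ⟨4 | 0⟩
  P = {2,3,5,7}:  v_{2} + v_{3} + v_{5} + v_{7} = v_{0}  ⟹  sig = ⟨4 | 1⟩

Sorted signature multiset PRS(X):
{ ⟨2 | 0⟩,  ⟨2 | 1⟩ ×3,  ⟨2 | 1 1 1⟩,  ⟨2 | 1 1 2⟩ ×2,  ⟨2 | 1 2⟩ ×2,  ⟨3 | 1⟩,  ⟨4 | 0⟩,  ⟨4 | 1⟩ }


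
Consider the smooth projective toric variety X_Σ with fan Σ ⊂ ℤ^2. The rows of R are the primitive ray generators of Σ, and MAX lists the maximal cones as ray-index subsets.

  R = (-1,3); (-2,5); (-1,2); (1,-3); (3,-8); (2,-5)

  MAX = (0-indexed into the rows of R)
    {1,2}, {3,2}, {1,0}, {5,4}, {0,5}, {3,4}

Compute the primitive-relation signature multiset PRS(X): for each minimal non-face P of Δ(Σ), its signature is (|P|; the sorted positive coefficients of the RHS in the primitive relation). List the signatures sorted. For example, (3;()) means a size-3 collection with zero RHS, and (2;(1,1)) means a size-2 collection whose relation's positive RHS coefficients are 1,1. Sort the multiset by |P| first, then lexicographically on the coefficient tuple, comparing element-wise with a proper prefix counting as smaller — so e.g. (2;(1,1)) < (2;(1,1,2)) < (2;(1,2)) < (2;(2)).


Δ(Σ) — 6 vertices, 9 min non-faces:

  P={0,3}:  v_{0} + v_{3} = 0 ; sig = (2;())
  P={1,5}:  v_{1} + v_{5} = 0 ; sig = (2;())
  P={0,2}:  v_{0} + v_{2} = v_{1} ; sig = (2;(1))
  P={0,4}:  v_{0} + v_{4} = v_{5} ; sig = (2;(1))
  P={1,3}:  v_{1} + v_{3} = v_{2} ; sig = (2;(1))
  P={1,4}:  v_{1} + v_{4} = v_{3} ; sig = (2;(1))
  P={2,5}:  v_{2} + v_{5} = v_{3} ; sig = (2;(1))
  P={3,5}:  v_{3} + v_{5} = v_{4} ; sig = (2;(1))
  P={2,4}:  v_{2} + v_{4} = 2·v_{3} ; sig = (2;(2))

Hence PRS(X_Σ) =
[(2;()), (2;()), (2;(1)), (2;(1)), (2;(1)), (2;(1)), (2;(1)), (2;(1)), (2;(2))]


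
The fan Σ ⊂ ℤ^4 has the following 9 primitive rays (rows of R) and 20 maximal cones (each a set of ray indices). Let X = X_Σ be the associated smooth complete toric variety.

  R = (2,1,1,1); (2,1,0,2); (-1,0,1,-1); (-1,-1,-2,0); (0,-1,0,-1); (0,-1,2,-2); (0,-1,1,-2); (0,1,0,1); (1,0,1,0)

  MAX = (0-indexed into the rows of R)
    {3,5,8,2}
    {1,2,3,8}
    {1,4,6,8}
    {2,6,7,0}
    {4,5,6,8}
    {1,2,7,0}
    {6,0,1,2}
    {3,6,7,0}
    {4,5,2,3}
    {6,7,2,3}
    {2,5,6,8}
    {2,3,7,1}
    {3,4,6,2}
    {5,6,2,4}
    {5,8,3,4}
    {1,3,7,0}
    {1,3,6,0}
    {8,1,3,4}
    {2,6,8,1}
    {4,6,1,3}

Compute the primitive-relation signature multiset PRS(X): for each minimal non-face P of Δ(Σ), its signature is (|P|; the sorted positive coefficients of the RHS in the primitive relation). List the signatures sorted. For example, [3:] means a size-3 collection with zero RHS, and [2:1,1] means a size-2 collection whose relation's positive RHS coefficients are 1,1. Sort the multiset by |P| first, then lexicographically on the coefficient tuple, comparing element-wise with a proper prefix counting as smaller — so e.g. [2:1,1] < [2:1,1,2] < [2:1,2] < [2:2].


14 minimal non-faces of Δ(Σ) (on 9 rays):

  P={4,7}:  v_{4} + v_{7} = 0  so sig = [2:]
  P={0,4}:  v_{0} + v_{4} = v_{1} + v_{6}  so sig = [2:1,1]
  P={5,7}:  v_{5} + v_{7} = v_{2} + v_{8}  so sig = [2:1,1]
  P={7,8}:  v_{7} + v_{8} = v_{1} + v_{2}  so sig = [2:1,1]
  P={0,5}:  v_{0} + v_{5} = v_{1} + v_{2} + v_{6} + v_{8}  so sig = [2:1,1,1,1]
  P={0,8}:  v_{0} + v_{8} = 2·v_{1} + v_{2} + v_{6}  so sig = [2:1,1,2]
  P={1,5}:  v_{1} + v_{5} = 2·v_{8}  so sig = [2:2]
  P={0,2,3}:  v_{0} + v_{2} + v_{3} = 0  so sig = [3:]
  P={1,2,4}:  v_{1} + v_{2} + v_{4} = v_{8}  so sig = [3:1]
  P={1,6,7}:  v_{1} + v_{6} + v_{7} = v_{0}  so sig = [3:1]
  P={2,4,8}:  v_{2} + v_{4} + v_{8} = v_{5}  so sig = [3:1]
  P={3,5,6}:  v_{3} + v_{5} + v_{6} = v_{2} + 3·v_{4}  so sig = [3:1,3]
  P={3,6,8}:  v_{3} + v_{6} + v_{8} = 2·v_{4}  so sig = [3:2]
  P={1,2,3,6}:  v_{1} + v_{2} + v_{3} + v_{6} = v_{4}  so sig = [4:1]

Sorted signature multiset PRS(X):
{ [2:],  [2:1,1] ×3,  [2:1,1,1,1],  [2:1,1,2],  [2:2],  [3:],  [3:1] ×3,  [3:1,3],  [3:2],  [4:1] }


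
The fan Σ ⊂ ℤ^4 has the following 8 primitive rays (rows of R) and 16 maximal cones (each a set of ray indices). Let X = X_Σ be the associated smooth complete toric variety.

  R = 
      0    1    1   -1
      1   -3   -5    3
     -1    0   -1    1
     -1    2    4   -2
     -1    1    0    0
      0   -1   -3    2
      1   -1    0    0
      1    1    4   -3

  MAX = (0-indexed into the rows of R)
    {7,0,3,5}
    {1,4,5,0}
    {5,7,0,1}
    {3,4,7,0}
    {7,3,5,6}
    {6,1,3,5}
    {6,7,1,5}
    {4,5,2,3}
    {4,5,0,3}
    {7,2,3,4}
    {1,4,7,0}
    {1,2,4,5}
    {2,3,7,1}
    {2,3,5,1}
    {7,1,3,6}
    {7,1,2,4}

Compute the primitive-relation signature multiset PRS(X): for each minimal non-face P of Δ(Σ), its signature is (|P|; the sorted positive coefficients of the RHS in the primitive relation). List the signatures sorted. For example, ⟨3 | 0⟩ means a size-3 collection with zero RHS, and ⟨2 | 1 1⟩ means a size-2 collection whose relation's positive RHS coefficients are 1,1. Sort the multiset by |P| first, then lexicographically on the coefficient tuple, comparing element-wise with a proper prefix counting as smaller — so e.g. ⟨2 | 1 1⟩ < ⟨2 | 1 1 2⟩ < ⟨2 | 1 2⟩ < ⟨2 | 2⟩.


The 9 primitive collections of Σ (r=8, n=4):

  P={4,6}:  v_{4} + v_{6} = 0  so sig = ⟨2 | 0⟩
  P={0,2}:  v_{0} + v_{2} = v_{4}  so sig = ⟨2 | 1⟩
  P={0,6}:  v_{0} + v_{6} = v_{5} + v_{7}  so sig = ⟨2 | 1 1⟩
  P={2,6}:  v_{2} + v_{6} = v_{1} + v_{3}  so sig = ⟨2 | 1 1⟩
  P={0,1,3}:  v_{0} + v_{1} + v_{3} = 0  so sig = ⟨3 | 0⟩
  P={2,5,7}:  v_{2} + v_{5} + v_{7} = 0  so sig = ⟨3 | 0⟩
  P={1,3,4}:  v_{1} + v_{3} + v_{4} = v_{2}  so sig = ⟨3 | 1⟩
  P={4,5,7}:  v_{4} + v_{5} + v_{7} = v_{0}  so sig = ⟨3 | 1⟩
  P={1,3,5,7}:  v_{1} + v_{3} + v_{5} + v_{7} = v_{6}  so sig = ⟨4 | 1⟩

so the primitive-relation signature multiset is
{ ⟨2 | 0⟩,  ⟨2 | 1⟩,  ⟨2 | 1 1⟩ ×2,  ⟨3 | 0⟩ ×2,  ⟨3 | 1⟩ ×2,  ⟨4 | 1⟩ }


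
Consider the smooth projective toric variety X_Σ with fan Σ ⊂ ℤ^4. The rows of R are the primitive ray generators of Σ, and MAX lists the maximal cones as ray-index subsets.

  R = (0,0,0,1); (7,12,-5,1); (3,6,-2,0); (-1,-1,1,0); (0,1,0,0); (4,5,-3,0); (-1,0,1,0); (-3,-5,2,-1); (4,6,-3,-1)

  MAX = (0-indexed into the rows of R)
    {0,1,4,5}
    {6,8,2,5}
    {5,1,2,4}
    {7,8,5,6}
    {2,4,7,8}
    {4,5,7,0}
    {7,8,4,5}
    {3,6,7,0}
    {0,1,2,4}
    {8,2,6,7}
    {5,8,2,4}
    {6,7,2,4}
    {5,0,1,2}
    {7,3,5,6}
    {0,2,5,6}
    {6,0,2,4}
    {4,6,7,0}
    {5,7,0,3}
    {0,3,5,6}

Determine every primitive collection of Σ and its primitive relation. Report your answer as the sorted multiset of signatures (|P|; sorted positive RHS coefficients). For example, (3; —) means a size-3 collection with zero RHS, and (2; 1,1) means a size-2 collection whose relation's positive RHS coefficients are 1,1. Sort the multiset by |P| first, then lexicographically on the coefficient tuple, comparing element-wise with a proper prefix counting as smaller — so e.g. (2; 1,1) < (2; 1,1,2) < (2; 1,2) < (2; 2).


Δ(Σ) — 9 vertices, 14 min non-faces:

  • {3,4}:  v_{3} + v_{4} = v_{6}  so sig = (2; 1)
  • {0,8}:  v_{0} + v_{8} = v_{4} + v_{5}  so sig = (2; 1,1)
  • {1,3}:  v_{1} + v_{3} = v_{0} + v_{2} + v_{5} + v_{6}  so sig = (2; 1,1,1,1)
  • {1,6}:  v_{1} + v_{6} = v_{0} + 2·v_{2}  so sig = (2; 1,2)
  • {1,7}:  v_{1} + v_{7} = 2·v_{4} + v_{5}  so sig = (2; 1,2)
  • {2,3}:  v_{2} + v_{3} = v_{5} + 2·v_{6}  so sig = (2; 1,2)
  • {1,8}:  v_{1} + v_{8} = v_{2} + 2·v_{4} + 2·v_{5}  so sig = (2; 1,2,2)
  • {3,8}:  v_{3} + v_{8} = 2·v_{5} + 2·v_{6} + v_{7}  so sig = (2; 1,2,2)
  • {0,2,7}:  v_{0} + v_{2} + v_{7} = v_{4}  so sig = (3; 1)
  • {2,5,7}:  v_{2} + v_{5} + v_{7} = v_{8}  so sig = (3; 1)
  • {4,5,6}:  v_{4} + v_{5} + v_{6} = v_{2}  so sig = (3; 1)
  • {4,6,8}:  v_{4} + v_{6} + v_{8} = 2·v_{2} + v_{7}  so sig = (3; 1,2)
  • {0,5,6,7}:  v_{0} + v_{5} + v_{6} + v_{7} = 0  so sig = (4; —)
  • {0,2,4,5}:  v_{0} + v_{2} + v_{4} + v_{5} = v_{1}  so sig = (4; 1)

so the primitive-relation signature multiset is
    (2; 1)
    (2; 1,1)
    (2; 1,1,1,1)
    (2; 1,2)
    (2; 1,2)
    (2; 1,2)
    (2; 1,2,2)
    (2; 1,2,2)
    (3; 1)
    (3; 1)
    (3; 1)
    (3; 1,2)
    (4; —)
    (4; 1)


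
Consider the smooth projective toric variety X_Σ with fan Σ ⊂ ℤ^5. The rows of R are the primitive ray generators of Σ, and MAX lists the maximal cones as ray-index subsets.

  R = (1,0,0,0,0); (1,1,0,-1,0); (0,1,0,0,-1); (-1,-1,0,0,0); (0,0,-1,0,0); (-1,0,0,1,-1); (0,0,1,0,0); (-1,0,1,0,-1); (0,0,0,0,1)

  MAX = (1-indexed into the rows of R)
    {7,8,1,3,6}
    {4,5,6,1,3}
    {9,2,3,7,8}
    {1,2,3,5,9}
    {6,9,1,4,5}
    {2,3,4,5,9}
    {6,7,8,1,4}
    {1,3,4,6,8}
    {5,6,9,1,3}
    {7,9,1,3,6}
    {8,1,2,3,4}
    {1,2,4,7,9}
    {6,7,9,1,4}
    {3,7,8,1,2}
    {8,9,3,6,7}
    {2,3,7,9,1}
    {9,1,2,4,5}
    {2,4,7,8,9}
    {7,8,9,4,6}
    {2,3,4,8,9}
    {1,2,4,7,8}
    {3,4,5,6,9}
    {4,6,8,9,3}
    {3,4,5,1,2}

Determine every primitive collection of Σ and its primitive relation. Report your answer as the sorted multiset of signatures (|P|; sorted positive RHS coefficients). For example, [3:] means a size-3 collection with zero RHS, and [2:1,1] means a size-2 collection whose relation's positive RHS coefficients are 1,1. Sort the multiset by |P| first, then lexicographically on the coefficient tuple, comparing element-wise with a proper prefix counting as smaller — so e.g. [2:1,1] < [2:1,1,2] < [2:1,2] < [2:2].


6 collections generate NE(X_Σ); each relation:

  • {5,7}:  v_{5} + v_{7} = 0  ⟹  sig = [2:]
  • {2,6}:  v_{2} + v_{6} = v_{3}  ⟹  sig = [2:1]
  • {5,8}:  v_{5} + v_{8} = v_{3} + v_{4}  ⟹  sig = [2:1,1]
  • {1,8,9}:  v_{1} + v_{8} + v_{9} = v_{7}  ⟹  sig = [3:1]
  • {3,4,7}:  v_{3} + v_{4} + v_{7} = v_{8}  ⟹  sig = [3:1]
  • {1,3,4,9}:  v_{1} + v_{3} + v_{4} + v_{9} = 0  ⟹  sig = [4:]

Hence PRS(X_Σ) =
    |P|=2: 3 collections, coeffs (), (1), (1,1)
    |P|=3: 2 collections, coeffs (1), (1)
    |P|=4: 1 collection, coeffs ()


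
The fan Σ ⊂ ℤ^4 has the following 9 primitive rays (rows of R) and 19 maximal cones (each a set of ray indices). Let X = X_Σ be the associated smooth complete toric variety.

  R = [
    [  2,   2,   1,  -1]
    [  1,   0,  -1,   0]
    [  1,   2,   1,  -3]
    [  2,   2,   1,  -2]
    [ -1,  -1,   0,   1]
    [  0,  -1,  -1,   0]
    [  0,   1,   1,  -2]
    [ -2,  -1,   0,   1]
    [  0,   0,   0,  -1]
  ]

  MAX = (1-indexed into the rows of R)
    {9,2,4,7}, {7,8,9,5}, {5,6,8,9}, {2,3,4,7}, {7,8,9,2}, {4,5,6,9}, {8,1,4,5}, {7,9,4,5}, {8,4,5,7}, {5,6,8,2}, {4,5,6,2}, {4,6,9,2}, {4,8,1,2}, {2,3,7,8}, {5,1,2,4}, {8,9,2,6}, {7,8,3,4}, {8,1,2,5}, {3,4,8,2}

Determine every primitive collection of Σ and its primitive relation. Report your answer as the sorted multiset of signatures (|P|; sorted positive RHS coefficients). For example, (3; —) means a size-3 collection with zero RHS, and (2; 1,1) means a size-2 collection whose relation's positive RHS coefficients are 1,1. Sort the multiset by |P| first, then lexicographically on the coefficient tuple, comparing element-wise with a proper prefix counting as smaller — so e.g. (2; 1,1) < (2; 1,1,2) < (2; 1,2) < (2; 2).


14 minimal non-faces of Δ(Σ) (on 9 rays):

  P = {1,9}:  v_{1} + v_{9} = v_{4}  ⇒ sig = (2; 1)
  P = {3,5}:  v_{3} + v_{5} = v_{7}  ⇒ sig = (2; 1)
  P = {1,6}:  v_{1} + v_{6} = v_{2} + v_{4} + v_{5}  ⇒ sig = (2; 1,1,1)
  P = {3,6}:  v_{3} + v_{6} = v_{2} + v_{7} + v_{9}  ⇒ sig = (2; 1,1,1)
  P = {1,7}:  v_{1} + v_{7} = 2·v_{4} + v_{8}  ⇒ sig = (2; 1,2)
  P = {3,9}:  v_{3} + v_{9} = v_{2} + 2·v_{7}  ⇒ sig = (2; 1,2)
  P = {1,3}:  v_{1} + v_{3} = v_{2} + 3·v_{4} + 2·v_{8}  ⇒ sig = (2; 1,2,3)
  P = {6,7}:  v_{6} + v_{7} = 2·v_{9}  ⇒ sig = (2; 2)
  P = {2,5,7}:  v_{2} + v_{5} + v_{7} = v_{9}  ⇒ sig = (3; 1)
  P = {2,5,9}:  v_{2} + v_{5} + v_{9} = v_{6}  ⇒ sig = (3; 1)
  P = {4,6,8}:  v_{4} + v_{6} + v_{8} = v_{9}  ⇒ sig = (3; 1)
  P = {4,8,9}:  v_{4} + v_{8} + v_{9} = v_{7}  ⇒ sig = (3; 1)
  P = {2,4,5,8}:  v_{2} + v_{4} + v_{5} + v_{8} = 0  ⇒ sig = (4; —)
  P = {2,4,7,8}:  v_{2} + v_{4} + v_{7} + v_{8} = v_{3}  ⇒ sig = (4; 1)

Hence PRS(X_Σ) =
    |P|=2: 8 collections, coeffs (1), (1), (1,1,1), (1,1,1), (1,2), (1,2), (1,2,3), (2)
    |P|=3: 4 collections, coeffs (1), (1), (1), (1)
    |P|=4: 2 collections, coeffs (), (1)


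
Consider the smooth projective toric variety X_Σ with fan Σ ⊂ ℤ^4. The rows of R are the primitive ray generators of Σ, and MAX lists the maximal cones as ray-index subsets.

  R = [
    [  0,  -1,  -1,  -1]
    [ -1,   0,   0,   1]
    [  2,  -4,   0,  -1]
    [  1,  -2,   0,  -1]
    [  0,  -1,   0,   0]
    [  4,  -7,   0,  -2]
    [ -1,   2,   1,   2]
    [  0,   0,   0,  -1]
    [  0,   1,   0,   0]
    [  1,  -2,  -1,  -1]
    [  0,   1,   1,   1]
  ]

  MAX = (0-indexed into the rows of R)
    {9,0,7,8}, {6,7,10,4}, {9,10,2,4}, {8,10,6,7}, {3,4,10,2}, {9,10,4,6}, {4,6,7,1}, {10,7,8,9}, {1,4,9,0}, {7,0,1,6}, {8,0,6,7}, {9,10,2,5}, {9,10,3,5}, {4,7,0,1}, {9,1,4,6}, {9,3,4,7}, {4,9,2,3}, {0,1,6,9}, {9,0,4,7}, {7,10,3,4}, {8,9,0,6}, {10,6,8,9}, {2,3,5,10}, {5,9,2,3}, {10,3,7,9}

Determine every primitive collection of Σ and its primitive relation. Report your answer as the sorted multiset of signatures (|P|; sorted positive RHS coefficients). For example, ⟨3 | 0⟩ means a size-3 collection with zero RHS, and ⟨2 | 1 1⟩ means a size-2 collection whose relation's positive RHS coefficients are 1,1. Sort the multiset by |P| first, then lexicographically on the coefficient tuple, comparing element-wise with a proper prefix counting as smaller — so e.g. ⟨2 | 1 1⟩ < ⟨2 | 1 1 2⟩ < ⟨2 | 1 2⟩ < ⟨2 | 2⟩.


Minimal non-faces — 25 found among 11 rays, 25 max cones:

  P = {0,10}:  v_{0} + v_{10} = 0  ⇒ sig = ⟨2 | 0⟩
  P = {4,8}:  v_{4} + v_{8} = 0  ⇒ sig = ⟨2 | 0⟩
  P = {1,8}:  v_{1} + v_{8} = v_{0} + v_{6}  ⇒ sig = ⟨2 | 1 1⟩
  P = {1,10}:  v_{1} + v_{10} = v_{4} + v_{6}  ⇒ sig = ⟨2 | 1 1⟩
  P = {3,6}:  v_{3} + v_{6} = v_{4} + v_{10}  ⇒ sig = ⟨2 | 1 1⟩
  P = {0,2}:  v_{0} + v_{2} = v_{3} + v_{4} + v_{9}  ⇒ sig = ⟨2 | 1 1 1⟩
  P = {0,3}:  v_{0} + v_{3} = v_{4} + v_{7} + v_{9}  ⇒ sig = ⟨2 | 1 1 1⟩
  P = {0,5}:  v_{0} + v_{5} = v_{2} + v_{3} + v_{9}  ⇒ sig = ⟨2 | 1 1 1⟩
  P = {2,8}:  v_{2} + v_{8} = v_{3} + v_{9} + v_{10}  ⇒ sig = ⟨2 | 1 1 1⟩
  P = {3,8}:  v_{3} + v_{8} = v_{7} + v_{9} + v_{10}  ⇒ sig = ⟨2 | 1 1 1⟩
  P = {1,5}:  v_{1} + v_{5} = v_{2} + 2·v_{4} + v_{9} + v_{10}  ⇒ sig = ⟨2 | 1 1 1 2⟩
  P = {5,6}:  v_{5} + v_{6} = v_{2} + v_{4} + v_{9} + 2·v_{10}  ⇒ sig = ⟨2 | 1 1 1 2⟩
  P = {1,2}:  v_{1} + v_{2} = 3·v_{4} + v_{9} + v_{10}  ⇒ sig = ⟨2 | 1 1 3⟩
  P = {5,7}:  v_{5} + v_{7} = 3·v_{3} + v_{9} + v_{10}  ⇒ sig = ⟨2 | 1 1 3⟩
  P = {2,6}:  v_{2} + v_{6} = 2·v_{4} + v_{9} + 2·v_{10}  ⇒ sig = ⟨2 | 1 2 2⟩
  P = {1,3}:  v_{1} + v_{3} = 2·v_{4}  ⇒ sig = ⟨2 | 2⟩
  P = {2,7}:  v_{2} + v_{7} = 2·v_{3}  ⇒ sig = ⟨2 | 2⟩
  P = {4,5}:  v_{4} + v_{5} = 2·v_{2}  ⇒ sig = ⟨2 | 2⟩
  P = {5,8}:  v_{5} + v_{8} = 2·v_{3} + 2·v_{9} + 2·v_{10}  ⇒ sig = ⟨2 | 2 2 2⟩
  P = {6,7,9}:  v_{6} + v_{7} + v_{9} = 0  ⇒ sig = ⟨3 | 0⟩
  P = {0,4,6}:  v_{0} + v_{4} + v_{6} = v_{1}  ⇒ sig = ⟨3 | 1⟩
  P = {1,7,9}:  v_{1} + v_{7} + v_{9} = v_{0} + v_{4}  ⇒ sig = ⟨3 | 1 1⟩
  P = {2,3,9,10}:  v_{2} + v_{3} + v_{9} + v_{10} = v_{5}  ⇒ sig = ⟨4 | 1⟩
  P = {3,4,9,10}:  v_{3} + v_{4} + v_{9} + v_{10} = v_{2}  ⇒ sig = ⟨4 | 1⟩
  P = {4,7,9,10}:  v_{4} + v_{7} + v_{9} + v_{10} = v_{3}  ⇒ sig = ⟨4 | 1⟩

Signatures (|P|; sorted positive RHS coefficients), sorted:
    |P|=2: 19 collections, coeffs (), (), (1,1), (1,1), (1,1), (1,1,1), (1,1,1), (1,1,1), (1,1,1), (1,1,1), (1,1,1,2), (1,1,1,2), (1,1,3), (1,1,3), (1,2,2), (2), (2), (2), (2,2,2)
    |P|=3: 3 collections, coeffs (), (1), (1,1)
    |P|=4: 3 collections, coeffs (1), (1), (1)


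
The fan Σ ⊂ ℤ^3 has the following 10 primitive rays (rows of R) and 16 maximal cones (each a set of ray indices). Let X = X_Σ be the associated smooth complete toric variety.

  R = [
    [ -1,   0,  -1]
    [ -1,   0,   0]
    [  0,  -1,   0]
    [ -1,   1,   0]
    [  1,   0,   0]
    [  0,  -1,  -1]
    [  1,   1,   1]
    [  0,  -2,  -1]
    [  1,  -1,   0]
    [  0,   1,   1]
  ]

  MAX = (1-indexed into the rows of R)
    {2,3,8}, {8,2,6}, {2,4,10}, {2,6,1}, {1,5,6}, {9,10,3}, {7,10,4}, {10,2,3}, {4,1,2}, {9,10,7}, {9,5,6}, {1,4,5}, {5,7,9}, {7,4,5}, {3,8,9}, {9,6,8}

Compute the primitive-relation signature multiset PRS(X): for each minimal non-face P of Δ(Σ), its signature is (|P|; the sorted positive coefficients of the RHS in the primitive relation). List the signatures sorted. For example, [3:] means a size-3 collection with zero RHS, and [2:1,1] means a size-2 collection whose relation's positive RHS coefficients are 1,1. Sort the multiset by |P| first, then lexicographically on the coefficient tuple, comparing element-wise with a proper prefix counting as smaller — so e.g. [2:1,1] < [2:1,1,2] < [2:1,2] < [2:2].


Σ has 21 primitive collections:

  {2,5}:  v_{2} + v_{5} = 0  so sig = [2:]
  {4,9}:  v_{4} + v_{9} = 0  so sig = [2:]
  {6,10}:  v_{6} + v_{10} = 0  so sig = [2:]
  {1,9}:  v_{1} + v_{9} = v_{6}  so sig = [2:1]
  {1,10}:  v_{1} + v_{10} = v_{4}  so sig = [2:1]
  {2,7}:  v_{2} + v_{7} = v_{10}  so sig = [2:1]
  {2,9}:  v_{2} + v_{9} = v_{3}  so sig = [2:1]
  {3,4}:  v_{3} + v_{4} = v_{2}  so sig = [2:1]
  {3,5}:  v_{3} + v_{5} = v_{9}  so sig = [2:1]
  {3,6}:  v_{3} + v_{6} = v_{8}  so sig = [2:1]
  {4,6}:  v_{4} + v_{6} = v_{1}  so sig = [2:1]
  {5,10}:  v_{5} + v_{10} = v_{7}  so sig = [2:1]
  {6,7}:  v_{6} + v_{7} = v_{5}  so sig = [2:1]
  {7,8}:  v_{7} + v_{8} = v_{9}  so sig = [2:1]
  {8,10}:  v_{8} + v_{10} = v_{3}  so sig = [2:1]
  {1,3}:  v_{1} + v_{3} = v_{2} + v_{6}  so sig = [2:1,1]
  {1,7}:  v_{1} + v_{7} = v_{4} + v_{5}  so sig = [2:1,1]
  {3,7}:  v_{3} + v_{7} = v_{9} + v_{10}  so sig = [2:1,1]
  {4,8}:  v_{4} + v_{8} = v_{2} + v_{6}  so sig = [2:1,1]
  {5,8}:  v_{5} + v_{8} = v_{6} + v_{9}  so sig = [2:1,1]
  {1,8}:  v_{1} + v_{8} = v_{2} + 2·v_{6}  so sig = [2:1,2]

so the primitive-relation signature multiset is
    |P|=2: 21 collections, coeffs (), (), (), (1), (1), (1), (1), (1), (1), (1), (1), (1), (1), (1), (1), (1,1), (1,1), (1,1), (1,1), (1,1), (1,2)


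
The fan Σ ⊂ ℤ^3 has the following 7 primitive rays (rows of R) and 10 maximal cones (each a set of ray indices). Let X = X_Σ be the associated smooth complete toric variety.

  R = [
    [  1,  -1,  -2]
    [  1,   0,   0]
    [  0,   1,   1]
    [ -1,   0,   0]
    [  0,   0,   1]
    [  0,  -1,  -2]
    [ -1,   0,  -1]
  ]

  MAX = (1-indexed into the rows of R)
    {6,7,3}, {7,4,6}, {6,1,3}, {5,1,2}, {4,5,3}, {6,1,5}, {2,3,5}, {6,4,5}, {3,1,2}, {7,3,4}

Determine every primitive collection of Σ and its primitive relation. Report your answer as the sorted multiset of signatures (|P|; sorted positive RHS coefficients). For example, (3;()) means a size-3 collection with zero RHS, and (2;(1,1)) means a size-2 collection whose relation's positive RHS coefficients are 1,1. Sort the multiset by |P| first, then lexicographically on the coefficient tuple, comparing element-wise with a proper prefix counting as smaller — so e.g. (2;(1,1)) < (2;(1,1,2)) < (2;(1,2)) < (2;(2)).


Minimal non-faces — 9 found among 7 rays, 10 max cones:

  P = {2,4}:  v_{2} + v_{4} = 0  →  sig = (2;())
  P = {1,4}:  v_{1} + v_{4} = v_{6}  →  sig = (2;(1))
  P = {2,6}:  v_{2} + v_{6} = v_{1}  →  sig = (2;(1))
  P = {5,7}:  v_{5} + v_{7} = v_{4}  →  sig = (2;(1))
  P = {2,7}:  v_{2} + v_{7} = v_{3} + v_{6}  →  sig = (2;(1,1))
  P = {1,7}:  v_{1} + v_{7} = v_{3} + 2·v_{6}  →  sig = (2;(1,2))
  P = {3,5,6}:  v_{3} + v_{5} + v_{6} = 0  →  sig = (3;())
  P = {1,3,5}:  v_{1} + v_{3} + v_{5} = v_{2}  →  sig = (3;(1))
  P = {3,4,6}:  v_{3} + v_{4} + v_{6} = v_{7}  →  sig = (3;(1))

Hence PRS(X_Σ) =
    (2;())
    (2;(1))
    (2;(1))
    (2;(1))
    (2;(1,1))
    (2;(1,2))
    (3;())
    (3;(1))
    (3;(1))


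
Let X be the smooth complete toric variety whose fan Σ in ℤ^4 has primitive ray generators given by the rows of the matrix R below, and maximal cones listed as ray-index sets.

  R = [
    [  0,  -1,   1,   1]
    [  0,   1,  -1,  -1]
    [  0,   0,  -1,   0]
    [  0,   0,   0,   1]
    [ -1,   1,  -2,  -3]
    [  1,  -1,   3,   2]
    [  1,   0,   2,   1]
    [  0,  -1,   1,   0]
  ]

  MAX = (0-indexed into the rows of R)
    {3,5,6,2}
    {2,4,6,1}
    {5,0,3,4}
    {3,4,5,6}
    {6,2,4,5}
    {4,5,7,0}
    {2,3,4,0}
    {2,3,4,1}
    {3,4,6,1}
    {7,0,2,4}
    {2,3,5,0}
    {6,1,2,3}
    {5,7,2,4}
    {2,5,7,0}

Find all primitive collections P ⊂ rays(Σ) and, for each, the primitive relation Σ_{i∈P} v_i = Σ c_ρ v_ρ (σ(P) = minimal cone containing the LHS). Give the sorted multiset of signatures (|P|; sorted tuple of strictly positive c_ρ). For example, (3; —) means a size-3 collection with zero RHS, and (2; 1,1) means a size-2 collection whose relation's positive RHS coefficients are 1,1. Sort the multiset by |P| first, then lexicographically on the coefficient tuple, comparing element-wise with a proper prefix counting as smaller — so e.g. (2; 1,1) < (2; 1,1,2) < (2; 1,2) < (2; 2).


9 collections generate NE(X_Σ); each relation:

  P={0,1}:  v_{0} + v_{1} = 0 — sig = (2; —)
  P={0,6}:  v_{0} + v_{6} = v_{5} — sig = (2; 1)
  P={1,5}:  v_{1} + v_{5} = v_{6} — sig = (2; 1)
  P={3,7}:  v_{3} + v_{7} = v_{0} — sig = (2; 1)
  P={1,7}:  v_{1} + v_{7} = v_{2} + v_{4} + v_{5} — sig = (2; 1,1,1)
  P={6,7}:  v_{6} + v_{7} = v_{2} + v_{4} + 2·v_{5} — sig = (2; 1,1,2)
  P={2,3,4,5}:  v_{2} + v_{3} + v_{4} + v_{5} = 0 — sig = (4; —)
  P={0,2,4,5}:  v_{0} + v_{2} + v_{4} + v_{5} = v_{7} — sig = (4; 1)
  P={2,3,4,6}:  v_{2} + v_{3} + v_{4} + v_{6} = v_{1} — sig = (4; 1)

Signatures (|P|; sorted positive RHS coefficients), sorted:
    |P|=2: 6 collections, coeffs (), (1), (1), (1), (1,1,1), (1,1,2)
    |P|=4: 3 collections, coeffs (), (1), (1)


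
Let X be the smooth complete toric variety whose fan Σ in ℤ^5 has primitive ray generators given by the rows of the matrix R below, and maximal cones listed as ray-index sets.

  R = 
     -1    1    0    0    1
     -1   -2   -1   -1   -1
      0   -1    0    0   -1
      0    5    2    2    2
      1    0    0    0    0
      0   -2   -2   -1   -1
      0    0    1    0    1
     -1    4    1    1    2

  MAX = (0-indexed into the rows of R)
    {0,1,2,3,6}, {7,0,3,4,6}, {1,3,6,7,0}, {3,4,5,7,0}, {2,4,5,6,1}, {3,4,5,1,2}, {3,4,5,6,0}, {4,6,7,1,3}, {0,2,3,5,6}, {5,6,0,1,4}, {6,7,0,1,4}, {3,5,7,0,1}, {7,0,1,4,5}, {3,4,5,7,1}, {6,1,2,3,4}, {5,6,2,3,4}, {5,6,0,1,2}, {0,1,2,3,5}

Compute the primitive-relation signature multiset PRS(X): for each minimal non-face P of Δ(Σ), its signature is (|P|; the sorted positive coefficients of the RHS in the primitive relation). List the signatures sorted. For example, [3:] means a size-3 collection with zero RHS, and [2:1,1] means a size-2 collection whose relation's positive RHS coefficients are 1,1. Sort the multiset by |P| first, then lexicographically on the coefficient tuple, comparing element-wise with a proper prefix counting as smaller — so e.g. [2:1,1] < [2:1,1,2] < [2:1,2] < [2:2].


5 minimal non-faces of Δ(Σ) (on 8 rays):

  {2,7}:  v_{2} + v_{7} = v_{1} + v_{3} ; sig = [2:1,1]
  {0,2,4}:  v_{0} + v_{2} + v_{4} = 0 ; sig = [3:]
  {5,6,7}:  v_{5} + v_{6} + v_{7} = 2·v_{0} + v_{4} ; sig = [3:1,2]
  {0,1,3,4}:  v_{0} + v_{1} + v_{3} + v_{4} = v_{7} ; sig = [4:1]
  {1,3,5,6}:  v_{1} + v_{3} + v_{5} + v_{6} = v_{0} ; sig = [4:1]

so the primitive-relation signature multiset is
[[2:1,1], [3:], [3:1,2], [4:1], [4:1]]


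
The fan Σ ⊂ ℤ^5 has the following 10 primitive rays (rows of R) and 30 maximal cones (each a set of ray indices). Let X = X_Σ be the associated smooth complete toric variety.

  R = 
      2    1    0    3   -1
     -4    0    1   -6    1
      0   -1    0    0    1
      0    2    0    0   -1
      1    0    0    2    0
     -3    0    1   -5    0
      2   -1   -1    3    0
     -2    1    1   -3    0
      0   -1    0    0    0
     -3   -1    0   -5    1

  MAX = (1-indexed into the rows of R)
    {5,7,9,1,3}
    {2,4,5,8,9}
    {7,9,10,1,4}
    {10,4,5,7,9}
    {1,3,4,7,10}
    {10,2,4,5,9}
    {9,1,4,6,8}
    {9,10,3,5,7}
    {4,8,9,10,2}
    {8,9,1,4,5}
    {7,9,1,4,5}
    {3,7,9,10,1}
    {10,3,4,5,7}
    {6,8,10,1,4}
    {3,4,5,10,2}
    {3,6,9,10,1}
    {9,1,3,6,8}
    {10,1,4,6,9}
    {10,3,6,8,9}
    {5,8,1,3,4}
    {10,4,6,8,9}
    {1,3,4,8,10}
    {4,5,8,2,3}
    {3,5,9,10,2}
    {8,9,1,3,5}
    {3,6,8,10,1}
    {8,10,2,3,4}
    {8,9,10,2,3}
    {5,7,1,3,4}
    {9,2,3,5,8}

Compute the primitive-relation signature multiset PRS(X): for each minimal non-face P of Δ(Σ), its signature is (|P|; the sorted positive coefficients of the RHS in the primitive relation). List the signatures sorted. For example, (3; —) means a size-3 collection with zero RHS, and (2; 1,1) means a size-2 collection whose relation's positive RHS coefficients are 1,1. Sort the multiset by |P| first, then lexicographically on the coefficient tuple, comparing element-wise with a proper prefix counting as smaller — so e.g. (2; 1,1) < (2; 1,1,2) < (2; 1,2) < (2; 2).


Σ has 11 primitive collections:

  • {7,8}:  v_{7} + v_{8} = 0 ; sig = (2; —)
  • {1,2}:  v_{1} + v_{2} = v_{8} ; sig = (2; 1)
  • {2,7}:  v_{2} + v_{7} = v_{5} + v_{10} ; sig = (2; 1,1)
  • {5,6}:  v_{5} + v_{6} = v_{8} + v_{9} ; sig = (2; 1,1)
  • {6,7}:  v_{6} + v_{7} = v_{1} + v_{9} + v_{10} ; sig = (2; 1,1,1)
  • {2,6}:  v_{2} + v_{6} = 2·v_{8} + v_{9} + v_{10} ; sig = (2; 1,1,2)
  • {1,5,10}:  v_{1} + v_{5} + v_{10} = 0 ; sig = (3; —)
  • {3,4,9}:  v_{3} + v_{4} + v_{9} = 0 ; sig = (3; —)
  • {5,8,10}:  v_{5} + v_{8} + v_{10} = v_{2} ; sig = (3; 1)
  • {3,4,6}:  v_{3} + v_{4} + v_{6} = v_{1} + v_{8} + v_{10} ; sig = (3; 1,1,1)
  • {1,8,9,10}:  v_{1} + v_{8} + v_{9} + v_{10} = v_{6} ; sig = (4; 1)

Signatures (|P|; sorted positive RHS coefficients), sorted:
[(2; —), (2; 1), (2; 1,1), (2; 1,1), (2; 1,1,1), (2; 1,1,2), (3; —), (3; —), (3; 1), (3; 1,1,1), (4; 1)]


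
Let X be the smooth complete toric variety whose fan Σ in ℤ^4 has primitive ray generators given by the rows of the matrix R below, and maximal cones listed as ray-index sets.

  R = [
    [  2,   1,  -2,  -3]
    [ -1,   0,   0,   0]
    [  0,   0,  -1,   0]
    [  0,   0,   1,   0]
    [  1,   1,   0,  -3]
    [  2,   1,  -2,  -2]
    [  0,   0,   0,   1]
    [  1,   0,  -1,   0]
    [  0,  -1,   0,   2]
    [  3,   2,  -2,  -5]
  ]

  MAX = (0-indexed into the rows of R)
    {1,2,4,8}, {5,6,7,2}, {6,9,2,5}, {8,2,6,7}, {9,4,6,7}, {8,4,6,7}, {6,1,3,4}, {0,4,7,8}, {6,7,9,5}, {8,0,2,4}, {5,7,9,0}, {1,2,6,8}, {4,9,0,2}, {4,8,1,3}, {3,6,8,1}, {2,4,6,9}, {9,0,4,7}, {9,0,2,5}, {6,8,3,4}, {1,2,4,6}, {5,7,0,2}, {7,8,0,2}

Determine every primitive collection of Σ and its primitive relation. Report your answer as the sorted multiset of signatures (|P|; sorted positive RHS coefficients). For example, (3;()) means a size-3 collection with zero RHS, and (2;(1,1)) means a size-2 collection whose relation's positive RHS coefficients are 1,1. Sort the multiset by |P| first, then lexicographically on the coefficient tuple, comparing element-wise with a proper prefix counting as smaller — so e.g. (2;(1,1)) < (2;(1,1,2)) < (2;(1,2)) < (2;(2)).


Minimal non-faces — 17 found among 10 rays, 22 max cones:

  • {2,3}:  v_{2} + v_{3} = 0  so sig = (2;())
  • {0,6}:  v_{0} + v_{6} = v_{5}  so sig = (2;(1))
  • {1,7}:  v_{1} + v_{7} = v_{2}  so sig = (2;(1))
  • {4,5}:  v_{4} + v_{5} = v_{9}  so sig = (2;(1))
  • {0,3}:  v_{0} + v_{3} = v_{4} + v_{7}  so sig = (2;(1,1))
  • {3,5}:  v_{3} + v_{5} = v_{4} + v_{6} + v_{7}  so sig = (2;(1,1,1))
  • {3,7}:  v_{3} + v_{7} = v_{4} + v_{6} + v_{8}  so sig = (2;(1,1,1))
  • {1,5}:  v_{1} + v_{5} = 2·v_{2} + v_{4} + v_{6}  so sig = (2;(1,1,2))
  • {3,9}:  v_{3} + v_{9} = 2·v_{4} + v_{6} + v_{7}  so sig = (2;(1,1,2))
  • {0,1}:  v_{0} + v_{1} = 2·v_{2} + v_{4}  so sig = (2;(1,2))
  • {8,9}:  v_{8} + v_{9} = v_{4} + 2·v_{7}  so sig = (2;(1,2))
  • {1,9}:  v_{1} + v_{9} = 2·v_{2} + 2·v_{4} + v_{6}  so sig = (2;(1,2,2))
  • {5,8}:  v_{5} + v_{8} = 2·v_{7}  so sig = (2;(2))
  • {2,4,7}:  v_{2} + v_{4} + v_{7} = v_{0}  so sig = (3;(1))
  • {2,7,9}:  v_{2} + v_{7} + v_{9} = v_{0} + v_{5}  so sig = (3;(1,1))
  • {1,4,6,8}:  v_{1} + v_{4} + v_{6} + v_{8} = 0  so sig = (4;())
  • {2,4,6,8}:  v_{2} + v_{4} + v_{6} + v_{8} = v_{7}  so sig = (4;(1))

Sorted signature multiset PRS(X):
{ (2;()),  (2;(1)) ×3,  (2;(1,1)),  (2;(1,1,1)) ×2,  (2;(1,1,2)) ×2,  (2;(1,2)) ×2,  (2;(1,2,2)),  (2;(2)),  (3;(1)),  (3;(1,1)),  (4;()),  (4;(1)) }


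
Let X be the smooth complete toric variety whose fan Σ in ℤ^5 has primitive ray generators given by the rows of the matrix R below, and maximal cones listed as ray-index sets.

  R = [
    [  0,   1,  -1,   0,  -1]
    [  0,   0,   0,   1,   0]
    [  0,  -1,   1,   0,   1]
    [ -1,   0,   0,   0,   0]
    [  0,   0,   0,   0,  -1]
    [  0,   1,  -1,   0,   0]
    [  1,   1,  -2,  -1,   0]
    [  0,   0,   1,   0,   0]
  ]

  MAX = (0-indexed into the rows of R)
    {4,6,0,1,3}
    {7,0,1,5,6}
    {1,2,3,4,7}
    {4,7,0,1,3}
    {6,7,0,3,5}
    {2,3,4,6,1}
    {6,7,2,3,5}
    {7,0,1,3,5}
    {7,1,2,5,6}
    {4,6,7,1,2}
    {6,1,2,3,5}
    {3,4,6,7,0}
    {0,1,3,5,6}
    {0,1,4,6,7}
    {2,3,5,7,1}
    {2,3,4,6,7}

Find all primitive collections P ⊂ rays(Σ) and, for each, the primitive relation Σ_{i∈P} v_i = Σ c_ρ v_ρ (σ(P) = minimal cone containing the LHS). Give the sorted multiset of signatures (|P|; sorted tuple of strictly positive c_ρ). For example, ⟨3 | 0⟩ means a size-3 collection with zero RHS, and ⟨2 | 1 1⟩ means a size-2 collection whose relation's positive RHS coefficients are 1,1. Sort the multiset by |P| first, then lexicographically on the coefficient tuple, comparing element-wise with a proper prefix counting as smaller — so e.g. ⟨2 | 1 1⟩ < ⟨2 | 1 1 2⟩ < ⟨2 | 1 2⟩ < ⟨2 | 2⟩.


3 collections generate NE(X_Σ); each relation:

  • {0,2}:  v_{0} + v_{2} = 0  ⇒ sig = ⟨2 | 0⟩
  • {4,5}:  v_{4} + v_{5} = v_{0}  ⇒ sig = ⟨2 | 1⟩
  • {1,3,6,7}:  v_{1} + v_{3} + v_{6} + v_{7} = v_{5}  ⇒ sig = ⟨4 | 1⟩

Hence PRS(X_Σ) =
    |P|=2: 2 collections, coeffs (), (1)
    |P|=4: 1 collection, coeffs (1)


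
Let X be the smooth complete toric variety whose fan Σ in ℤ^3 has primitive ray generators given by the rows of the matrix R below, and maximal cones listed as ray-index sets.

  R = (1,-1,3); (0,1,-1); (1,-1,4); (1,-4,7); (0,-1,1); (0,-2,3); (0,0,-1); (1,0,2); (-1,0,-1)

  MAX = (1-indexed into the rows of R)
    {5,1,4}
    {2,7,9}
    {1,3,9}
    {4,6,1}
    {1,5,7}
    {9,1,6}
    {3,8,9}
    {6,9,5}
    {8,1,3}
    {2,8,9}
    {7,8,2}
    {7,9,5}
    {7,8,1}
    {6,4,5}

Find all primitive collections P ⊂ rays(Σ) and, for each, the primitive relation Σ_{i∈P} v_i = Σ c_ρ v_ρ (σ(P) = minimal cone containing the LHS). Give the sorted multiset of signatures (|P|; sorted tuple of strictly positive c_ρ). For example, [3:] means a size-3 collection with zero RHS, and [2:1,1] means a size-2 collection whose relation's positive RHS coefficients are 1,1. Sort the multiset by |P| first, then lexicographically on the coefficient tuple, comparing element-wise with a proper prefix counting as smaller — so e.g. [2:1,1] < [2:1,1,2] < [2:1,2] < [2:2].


Δ(Σ) — 9 vertices, 20 min non-faces:

  P={2,5}:  v_{2} + v_{5} = 0  ⟹  sig = [2:]
  P={1,2}:  v_{1} + v_{2} = v_{8}  ⟹  sig = [2:1]
  P={3,7}:  v_{3} + v_{7} = v_{1}  ⟹  sig = [2:1]
  P={5,8}:  v_{5} + v_{8} = v_{1}  ⟹  sig = [2:1]
  P={2,4}:  v_{2} + v_{4} = v_{1} + v_{6}  ⟹  sig = [2:1,1]
  P={2,6}:  v_{2} + v_{6} = v_{1} + v_{9}  ⟹  sig = [2:1,1]
  P={3,4}:  v_{3} + v_{4} = 3·v_{1} + v_{6} + v_{9}  ⟹  sig = [2:1,1,3]
  P={2,3}:  v_{2} + v_{3} = 2·v_{8} + v_{9}  ⟹  sig = [2:1,2]
  P={3,5}:  v_{3} + v_{5} = 2·v_{1} + v_{9}  ⟹  sig = [2:1,2]
  P={4,8}:  v_{4} + v_{8} = 2·v_{1} + v_{6}  ⟹  sig = [2:1,2]
  P={6,8}:  v_{6} + v_{8} = 2·v_{1} + v_{9}  ⟹  sig = [2:1,2]
  P={4,7}:  v_{4} + v_{7} = v_{1} + 3·v_{5}  ⟹  sig = [2:1,3]
  P={4,9}:  v_{4} + v_{9} = 2·v_{6}  ⟹  sig = [2:2]
  P={6,7}:  v_{6} + v_{7} = 2·v_{5}  ⟹  sig = [2:2]
  P={3,6}:  v_{3} + v_{6} = 3·v_{1} + 2·v_{9}  ⟹  sig = [2:2,3]
  P={7,8,9}:  v_{7} + v_{8} + v_{9} = 0  ⟹  sig = [3:]
  P={1,5,6}:  v_{1} + v_{5} + v_{6} = v_{4}  ⟹  sig = [3:1]
  P={1,5,9}:  v_{1} + v_{5} + v_{9} = v_{6}  ⟹  sig = [3:1]
  P={1,7,9}:  v_{1} + v_{7} + v_{9} = v_{5}  ⟹  sig = [3:1]
  P={1,8,9}:  v_{1} + v_{8} + v_{9} = v_{3}  ⟹  sig = [3:1]

Hence PRS(X_Σ) =
{ [2:],  [2:1] ×3,  [2:1,1] ×2,  [2:1,1,3],  [2:1,2] ×4,  [2:1,3],  [2:2] ×2,  [2:2,3],  [3:],  [3:1] ×4 }


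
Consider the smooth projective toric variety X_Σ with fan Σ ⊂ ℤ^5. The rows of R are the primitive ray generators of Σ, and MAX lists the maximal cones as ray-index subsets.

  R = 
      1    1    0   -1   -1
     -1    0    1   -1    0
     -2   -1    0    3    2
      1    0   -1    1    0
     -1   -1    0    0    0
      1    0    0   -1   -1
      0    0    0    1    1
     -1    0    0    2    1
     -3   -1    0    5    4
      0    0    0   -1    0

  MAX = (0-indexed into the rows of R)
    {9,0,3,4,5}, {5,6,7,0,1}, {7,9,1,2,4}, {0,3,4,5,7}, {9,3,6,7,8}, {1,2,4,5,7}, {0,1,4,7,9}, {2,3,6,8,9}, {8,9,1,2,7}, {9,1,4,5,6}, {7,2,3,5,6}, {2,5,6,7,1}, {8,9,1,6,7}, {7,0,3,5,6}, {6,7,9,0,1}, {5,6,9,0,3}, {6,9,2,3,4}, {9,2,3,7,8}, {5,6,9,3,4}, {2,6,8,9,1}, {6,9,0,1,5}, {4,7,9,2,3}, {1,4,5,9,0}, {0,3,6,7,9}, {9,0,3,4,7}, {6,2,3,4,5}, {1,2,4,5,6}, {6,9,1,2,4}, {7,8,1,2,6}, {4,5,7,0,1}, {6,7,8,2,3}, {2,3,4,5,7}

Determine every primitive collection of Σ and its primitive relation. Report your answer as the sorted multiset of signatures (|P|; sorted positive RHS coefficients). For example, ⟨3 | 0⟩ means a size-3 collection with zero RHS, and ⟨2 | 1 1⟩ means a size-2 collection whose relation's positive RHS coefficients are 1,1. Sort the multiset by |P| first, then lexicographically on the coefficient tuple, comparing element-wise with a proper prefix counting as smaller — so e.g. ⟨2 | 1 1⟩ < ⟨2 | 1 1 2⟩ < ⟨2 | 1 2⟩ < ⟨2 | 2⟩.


10 collections generate NE(X_Σ); each relation:

  {1,3}:  v_{1} + v_{3} = 0 — sig = ⟨2 | 0⟩
  {0,2}:  v_{0} + v_{2} = v_{7} — sig = ⟨2 | 1⟩
  {5,8}:  v_{5} + v_{8} = v_{2} + v_{6} — sig = ⟨2 | 1 1⟩
  {0,8}:  v_{0} + v_{8} = v_{6} + 2·v_{7} + v_{9} — sig = ⟨2 | 1 1 2⟩
  {4,8}:  v_{4} + v_{8} = 2·v_{2} + v_{9} — sig = ⟨2 | 1 2⟩
  {0,4,6}:  v_{0} + v_{4} + v_{6} = 0 — sig = ⟨3 | 0⟩
  {5,7,9}:  v_{5} + v_{7} + v_{9} = 0 — sig = ⟨3 | 0⟩
  {4,6,7}:  v_{4} + v_{6} + v_{7} = v_{2} — sig = ⟨3 | 1⟩
  {2,5,9}:  v_{2} + v_{5} + v_{9} = v_{4} + v_{6} — sig = ⟨3 | 1 1⟩
  {2,6,7,9}:  v_{2} + v_{6} + v_{7} + v_{9} = v_{8} — sig = ⟨4 | 1⟩

Hence PRS(X_Σ) =
    |P|=2: 5 collections, coeffs (), (1), (1,1), (1,1,2), (1,2)
    |P|=3: 4 collections, coeffs (), (), (1), (1,1)
    |P|=4: 1 collection, coeffs (1)


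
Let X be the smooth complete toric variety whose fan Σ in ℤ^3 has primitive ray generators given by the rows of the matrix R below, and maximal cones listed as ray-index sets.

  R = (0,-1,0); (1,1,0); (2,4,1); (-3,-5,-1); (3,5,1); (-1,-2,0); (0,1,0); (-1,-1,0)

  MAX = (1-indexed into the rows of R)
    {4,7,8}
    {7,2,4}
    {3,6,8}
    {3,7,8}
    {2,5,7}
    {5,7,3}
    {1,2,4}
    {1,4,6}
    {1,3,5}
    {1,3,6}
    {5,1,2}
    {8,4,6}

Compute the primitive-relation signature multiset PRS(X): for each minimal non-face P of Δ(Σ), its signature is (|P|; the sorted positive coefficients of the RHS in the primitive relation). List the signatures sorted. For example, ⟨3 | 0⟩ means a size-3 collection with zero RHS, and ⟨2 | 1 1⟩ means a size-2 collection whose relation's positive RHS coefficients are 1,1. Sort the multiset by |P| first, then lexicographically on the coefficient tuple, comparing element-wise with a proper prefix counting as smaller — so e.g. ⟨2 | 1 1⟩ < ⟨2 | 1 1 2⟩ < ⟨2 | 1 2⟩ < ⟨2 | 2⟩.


|primitive collections| = 10. Relations:

  {1,7}:  v_{1} + v_{7} = 0 — sig = ⟨2 | 0⟩
  {2,8}:  v_{2} + v_{8} = 0 — sig = ⟨2 | 0⟩
  {4,5}:  v_{4} + v_{5} = 0 — sig = ⟨2 | 0⟩
  {1,8}:  v_{1} + v_{8} = v_{6} — sig = ⟨2 | 1⟩
  {2,3}:  v_{2} + v_{3} = v_{5} — sig = ⟨2 | 1⟩
  {2,6}:  v_{2} + v_{6} = v_{1} — sig = ⟨2 | 1⟩
  {3,4}:  v_{3} + v_{4} = v_{8} — sig = ⟨2 | 1⟩
  {5,8}:  v_{5} + v_{8} = v_{3} — sig = ⟨2 | 1⟩
  {6,7}:  v_{6} + v_{7} = v_{8} — sig = ⟨2 | 1⟩
  {5,6}:  v_{5} + v_{6} = v_{1} + v_{3} — sig = ⟨2 | 1 1⟩

so the primitive-relation signature multiset is
    ⟨2 | 0⟩
    ⟨2 | 0⟩
    ⟨2 | 0⟩
    ⟨2 | 1⟩
    ⟨2 | 1⟩
    ⟨2 | 1⟩
    ⟨2 | 1⟩
    ⟨2 | 1⟩
    ⟨2 | 1⟩
    ⟨2 | 1 1⟩
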